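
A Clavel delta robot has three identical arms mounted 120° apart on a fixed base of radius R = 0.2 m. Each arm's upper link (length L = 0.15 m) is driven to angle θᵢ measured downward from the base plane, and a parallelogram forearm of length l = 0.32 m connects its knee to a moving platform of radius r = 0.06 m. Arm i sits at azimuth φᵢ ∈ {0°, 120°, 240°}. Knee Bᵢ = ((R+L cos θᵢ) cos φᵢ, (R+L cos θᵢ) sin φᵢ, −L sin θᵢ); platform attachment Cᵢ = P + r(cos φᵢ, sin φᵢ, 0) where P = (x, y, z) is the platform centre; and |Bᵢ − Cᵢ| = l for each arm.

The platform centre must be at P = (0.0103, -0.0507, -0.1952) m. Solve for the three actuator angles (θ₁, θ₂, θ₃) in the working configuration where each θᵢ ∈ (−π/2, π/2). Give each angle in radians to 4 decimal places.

θ₁ = 0.2621, θ₂ = 0.6984, θ₃ = 0.0000

arm 1 (φ=0.0°): x'=0.0103, y'=-0.0507
  A=0.1297, B=-0.1952, C=(l²−L²−A²−y'²−z²)/(2L)=0.0747
  θ1 = atan2(B,A) + arccos(C/0.2344) = 0.2621
arm 2 (φ=120.0°): x'=-0.0491, y'=0.0164
  e−x'=0.1891;  (l²−L²−(e−x')²−y'²−z²)/2L = 0.0193
  √(A²+B²)=0.2717;  θ2 = -0.8014+1.4998 ≈ 0.6984
arm 3 (φ=240.0°): x'=0.0388, y'=0.0343
  e−x'=0.1012;  (l²−L²−(e−x')²−y'²−z²)/2L = 0.1012
  γ=atan2(-0.1952,0.1012)=-1.0923;  ψ=arccos(0.4604)=1.0923;  θ3=γ+ψ≈0.0000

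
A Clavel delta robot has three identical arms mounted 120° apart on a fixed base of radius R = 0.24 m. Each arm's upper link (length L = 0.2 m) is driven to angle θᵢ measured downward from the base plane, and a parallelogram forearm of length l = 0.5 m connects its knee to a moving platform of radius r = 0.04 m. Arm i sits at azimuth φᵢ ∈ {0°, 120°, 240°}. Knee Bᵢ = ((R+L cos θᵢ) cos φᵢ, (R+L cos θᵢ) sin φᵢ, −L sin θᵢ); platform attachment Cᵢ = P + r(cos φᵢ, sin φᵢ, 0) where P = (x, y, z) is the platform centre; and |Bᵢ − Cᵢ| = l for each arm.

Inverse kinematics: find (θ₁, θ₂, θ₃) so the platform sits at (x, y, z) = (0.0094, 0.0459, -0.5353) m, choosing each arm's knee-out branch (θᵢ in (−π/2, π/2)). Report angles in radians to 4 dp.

arm 1 (φ=0.0°): x'=0.0094, y'=0.0459
  e−x'=0.1906;  (l²−L²−(e−x')²−y'²−z²)/2L = -0.2875
  θ1 = atan2(B,A) + arccos(C/0.5682) = 0.8725
φ2=120.0° → target in arm frame (0.0351, -0.0311)
  A=0.1649, B=-0.5353, C=(l²−L²−A²−y'²−z²)/(2L)=-0.2618
  √(A²+B²)=0.5601;  θ2 = -1.2719+2.0571 ≈ 0.7852
arm 3 (φ=240.0°): x'=-0.0445, y'=-0.0148
  A=0.2445, B=-0.5353, C=(l²−L²−A²−y'²−z²)/(2L)=-0.3413
  γ=atan2(-0.5353,0.2445)=-1.1424;  ψ=arccos(-0.5800)=2.1895;  θ3=γ+ψ≈1.0471

θ₁ = 0.8725, θ₂ = 0.7852, θ₃ = 1.0471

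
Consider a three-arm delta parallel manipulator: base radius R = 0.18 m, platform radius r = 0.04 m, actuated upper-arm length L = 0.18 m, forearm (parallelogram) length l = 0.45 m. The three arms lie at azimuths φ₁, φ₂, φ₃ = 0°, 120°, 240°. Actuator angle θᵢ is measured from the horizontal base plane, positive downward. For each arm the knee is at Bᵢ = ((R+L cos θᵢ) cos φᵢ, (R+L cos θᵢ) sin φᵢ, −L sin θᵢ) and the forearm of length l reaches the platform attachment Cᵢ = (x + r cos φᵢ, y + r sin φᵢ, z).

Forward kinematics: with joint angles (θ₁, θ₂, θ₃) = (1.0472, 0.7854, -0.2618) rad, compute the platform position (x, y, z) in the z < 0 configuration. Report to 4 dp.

arm 1 at φ=0.0°: e+L cos θ1 = 0.2300;  S1 = (0.2300, 0.0000, -0.1559)
S2 = (0.2673·cos120.0°, 0.2673·sin120.0°, -0.1273) = (-0.1336, 0.2315, -0.1273)
S3 = (0.3139·cos240.0°, 0.3139·sin240.0°, 0.0466) = (-0.1569, -0.2718, 0.0466)
eliminate P² terms by subtracting sphere 1 from 2 and 3
linear system: -0.7273x+0.4629y = 0.0104−0.0572z; -0.7739x+-0.5436y = 0.0235−0.4049z
det = 0.7536;  x = -0.0220+0.2900z,  y = -0.0119+0.3320z
quadratic in z: (1.1944)z²+(0.1577)z+(-0.1146)=0, √Δ=0.7565 → z ∈ {-0.3827, 0.2507}; z = -0.3827 (taking z<0)
x = -0.1329, y = -0.1390

(-0.1329, -0.1390, -0.3827)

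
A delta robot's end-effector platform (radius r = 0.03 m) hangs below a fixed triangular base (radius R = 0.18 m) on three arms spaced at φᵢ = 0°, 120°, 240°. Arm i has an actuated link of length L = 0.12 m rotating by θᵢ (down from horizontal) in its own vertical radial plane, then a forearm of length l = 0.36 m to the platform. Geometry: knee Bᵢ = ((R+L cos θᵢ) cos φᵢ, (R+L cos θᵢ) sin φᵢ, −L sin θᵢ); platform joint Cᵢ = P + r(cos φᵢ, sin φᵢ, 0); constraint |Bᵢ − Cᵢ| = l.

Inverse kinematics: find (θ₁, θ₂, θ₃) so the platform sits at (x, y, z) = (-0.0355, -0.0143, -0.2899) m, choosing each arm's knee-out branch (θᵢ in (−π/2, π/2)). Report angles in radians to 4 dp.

θ₁ = 0.6111, θ₂ = 0.3493, θ₃ = 0.1747

rotate P by −φ1: (-0.0355, -0.0143, -0.2899)
  A cos θ + B sin θ = C:  0.1855·cos θ + -0.2899·sin θ = -0.0144
  θ1 = atan2(B,A) + arccos(C/0.3442) = 0.6111
arm 2 (φ=120.0°): x'=0.0054, y'=0.0379
  e−x'=0.1446;  (l²−L²−(e−x')²−y'²−z²)/2L = 0.0367
  √(A²+B²)=0.3240;  θ2 = -1.1080+1.4573 ≈ 0.3493
φ3=240.0° → target in arm frame (0.0301, -0.0236)
  e−x'=0.1199;  (l²−L²−(e−x')²−y'²−z²)/2L = 0.0676
  √(A²+B²)=0.3137;  θ3 = -1.1787+1.3535 ≈ 0.1747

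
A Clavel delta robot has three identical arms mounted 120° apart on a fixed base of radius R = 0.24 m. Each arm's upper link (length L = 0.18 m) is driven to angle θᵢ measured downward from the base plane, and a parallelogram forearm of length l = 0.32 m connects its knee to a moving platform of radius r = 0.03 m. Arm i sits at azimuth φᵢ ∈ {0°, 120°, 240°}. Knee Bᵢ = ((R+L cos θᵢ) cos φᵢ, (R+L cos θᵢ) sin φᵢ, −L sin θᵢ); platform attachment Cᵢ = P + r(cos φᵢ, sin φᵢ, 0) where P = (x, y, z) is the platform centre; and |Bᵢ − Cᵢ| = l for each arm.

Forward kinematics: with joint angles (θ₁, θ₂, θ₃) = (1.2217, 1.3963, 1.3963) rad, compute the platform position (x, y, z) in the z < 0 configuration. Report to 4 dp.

(0.0239, 0.0000, -0.3718)

φ1=0.0°: virtual centre (0.2716, 0.0000, -0.1691), radius l
φ2=120.0°: virtual centre (-0.1206, 0.2089, -0.1773), radius l
φ3=240.0°: virtual centre (-0.1206, -0.2089, -0.1773), radius l
subtract pairs → two planes through P
linear system: -0.7844x+0.4179y = -0.0127−-0.0162z; -0.7844x+-0.4179y = -0.0127−-0.0162z
det = 0.6555;  x = 0.0162+-0.0207z,  y = 0.0000+0.0000z
sphere 1 gives Az²+Bz+C=0 with A=1.0004, B=0.3489, C=-0.0086;  B²−4AC=0.1561;  roots -0.3718, 0.0231;  negative root z = -0.3718
x = 0.0239, y = 0.0000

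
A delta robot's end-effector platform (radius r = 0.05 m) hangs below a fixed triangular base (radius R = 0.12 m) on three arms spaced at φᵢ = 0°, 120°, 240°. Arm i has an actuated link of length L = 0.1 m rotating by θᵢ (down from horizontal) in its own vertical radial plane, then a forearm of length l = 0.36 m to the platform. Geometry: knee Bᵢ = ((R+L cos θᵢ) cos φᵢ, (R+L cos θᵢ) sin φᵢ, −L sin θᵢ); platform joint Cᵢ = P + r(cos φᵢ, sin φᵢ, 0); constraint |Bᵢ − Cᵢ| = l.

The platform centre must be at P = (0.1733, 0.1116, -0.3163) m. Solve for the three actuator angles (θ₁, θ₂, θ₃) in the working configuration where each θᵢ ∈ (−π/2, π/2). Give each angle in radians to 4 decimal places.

θ₁ = -0.2620, θ₂ = 0.6105, θ₃ = 1.3961

rotate P by −φ1: (0.1733, 0.1116, -0.3163)
  A cos θ + B sin θ = C:  -0.1033·cos θ + -0.3163·sin θ = -0.0179
  θ1 = atan2(B,A) + arccos(C/0.3327) = -0.2620
rotate P by −φ2: (0.0100, -0.2059, -0.3163)
  A cos θ + B sin θ = C:  0.0600·cos θ + -0.3163·sin θ = -0.1322
  γ=atan2(-0.3163,0.0600)=-1.3833;  ψ=arccos(-0.4105)=1.9938;  θ2=γ+ψ≈0.6105
rotate P by −φ3: (-0.1833, 0.0943, -0.3163)
  e−x'=0.2533;  (l²−L²−(e−x')²−y'²−z²)/2L = -0.2675
  θ3 = atan2(B,A) + arccos(C/0.4052) = 1.3961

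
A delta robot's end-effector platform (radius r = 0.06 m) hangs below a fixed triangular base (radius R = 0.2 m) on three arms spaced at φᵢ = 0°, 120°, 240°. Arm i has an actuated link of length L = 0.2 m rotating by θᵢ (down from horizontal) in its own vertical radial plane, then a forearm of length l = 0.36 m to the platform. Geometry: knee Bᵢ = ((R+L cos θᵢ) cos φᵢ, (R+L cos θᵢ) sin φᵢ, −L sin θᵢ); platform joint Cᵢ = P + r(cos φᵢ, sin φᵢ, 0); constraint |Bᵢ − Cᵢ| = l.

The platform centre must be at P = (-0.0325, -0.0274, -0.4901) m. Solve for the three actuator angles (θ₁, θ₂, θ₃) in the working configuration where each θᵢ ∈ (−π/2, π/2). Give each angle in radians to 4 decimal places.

rotate P by −φ1: (-0.0325, -0.0274, -0.4901)
  e−x'=0.1725;  (l²−L²−(e−x')²−y'²−z²)/2L = -0.4528
  θ1 = atan2(B,A) + arccos(C/0.5196) = 1.3965
arm 2 (φ=120.0°): x'=-0.0075, y'=0.0418
  e−x'=0.1475;  (l²−L²−(e−x')²−y'²−z²)/2L = -0.4352
  γ=atan2(-0.4901,0.1475)=-1.2785;  ψ=arccos(-0.8504)=2.5876;  θ2=γ+ψ≈1.3091
φ3=240.0° → target in arm frame (0.0400, -0.0144)
  A cos θ + B sin θ = C:  0.1000·cos θ + -0.4901·sin θ = -0.4020
  θ3 = atan2(B,A) + arccos(C/0.5002) = 1.1349

θ₁ = 1.3965, θ₂ = 1.3091, θ₃ = 1.1349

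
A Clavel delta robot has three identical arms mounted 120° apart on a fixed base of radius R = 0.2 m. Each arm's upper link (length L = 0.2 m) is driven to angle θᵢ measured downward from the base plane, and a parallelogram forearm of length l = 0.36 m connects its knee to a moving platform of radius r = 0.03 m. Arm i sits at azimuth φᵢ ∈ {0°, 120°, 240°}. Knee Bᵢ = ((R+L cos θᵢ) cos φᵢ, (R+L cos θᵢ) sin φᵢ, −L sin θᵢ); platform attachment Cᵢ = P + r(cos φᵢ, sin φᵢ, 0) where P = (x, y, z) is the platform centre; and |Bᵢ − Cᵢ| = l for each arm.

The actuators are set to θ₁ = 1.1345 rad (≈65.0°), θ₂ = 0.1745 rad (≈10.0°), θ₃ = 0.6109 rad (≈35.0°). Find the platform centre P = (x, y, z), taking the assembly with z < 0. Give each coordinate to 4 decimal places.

(-0.0975, 0.0390, -0.2456)

centre 1 = (0.2545·cos0.0°, 0.2545·sin0.0°, -0.1813) = (0.2545, 0.0000, -0.1813)
φ2=120.0°: virtual centre (-0.1835, 0.3178, -0.0347), radius l
φ3=240.0°: virtual centre (-0.1669, -0.2891, -0.1147), radius l
eliminate P² terms by subtracting sphere 1 from 2 and 3
[-0.8760 0.6356 0.2931]·P = 0.0382;  [-0.8429 -0.5782 0.1331]·P = 0.0270
Cramer: x(z) = -0.0377+0.2438z;  y(z) = 0.0083-0.1252z
into |P−centre ₁|² = l²: 1.0751z² + 0.2180z + -0.0113 = 0;  Δ = 0.0962;  z = -0.2456 or 0.0428 → z<0 root = -0.2456
x = -0.0975, y = 0.0390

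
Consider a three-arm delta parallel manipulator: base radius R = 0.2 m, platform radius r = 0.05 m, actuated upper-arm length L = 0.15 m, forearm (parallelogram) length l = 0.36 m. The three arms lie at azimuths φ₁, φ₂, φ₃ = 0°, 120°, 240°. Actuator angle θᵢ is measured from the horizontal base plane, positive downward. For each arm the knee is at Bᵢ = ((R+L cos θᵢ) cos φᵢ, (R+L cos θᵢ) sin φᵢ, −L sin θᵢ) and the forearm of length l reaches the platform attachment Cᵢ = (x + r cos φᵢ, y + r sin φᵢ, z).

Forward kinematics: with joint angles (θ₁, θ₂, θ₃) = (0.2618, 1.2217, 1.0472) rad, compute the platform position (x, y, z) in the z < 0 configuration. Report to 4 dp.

arm 1 at φ=0.0°: ρ1 = 0.2949;  O1 = (0.2949, 0.0000, -0.0388)
arm 2 at φ=120.0°: ρ2 = 0.2013;  O2 = (-0.1007, 0.1743, -0.1410)
arm 3 at φ=240.0°: ρ3 = 0.2250;  O3 = (-0.1125, -0.1949, -0.1299)
|O₂|²−|O₁|² = -0.0281;  |O₃|²−|O₁|² = -0.0210
[-0.7911 0.3487 -0.2043]·P = -0.0281;  [-0.8148 -0.3897 -0.1822]·P = -0.0210
Cramer: x(z) = 0.0308-0.2416z;  y(z) = -0.0106+0.0377z
into |P−O₁|² = l²: 1.0598z² + 0.2044z + -0.0582 = 0;  Δ = 0.2887;  z = -0.3500 or 0.1570 → z<0 root = -0.3500
x = 0.1154, y = -0.0238

(0.1154, -0.0238, -0.3500)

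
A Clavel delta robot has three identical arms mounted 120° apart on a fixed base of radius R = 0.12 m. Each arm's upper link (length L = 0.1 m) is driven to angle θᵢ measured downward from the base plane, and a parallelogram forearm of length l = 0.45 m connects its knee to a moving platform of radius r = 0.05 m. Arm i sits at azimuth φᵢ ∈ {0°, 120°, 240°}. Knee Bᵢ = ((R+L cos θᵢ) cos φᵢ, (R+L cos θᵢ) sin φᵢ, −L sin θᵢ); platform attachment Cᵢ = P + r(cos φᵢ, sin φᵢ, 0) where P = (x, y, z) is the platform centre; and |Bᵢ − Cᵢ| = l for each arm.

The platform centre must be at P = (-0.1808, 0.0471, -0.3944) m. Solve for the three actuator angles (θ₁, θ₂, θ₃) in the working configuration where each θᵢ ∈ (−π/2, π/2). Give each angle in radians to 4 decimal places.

θ₁ = 0.8725, θ₂ = -0.3494, θ₃ = -0.0001

arm 1 (φ=0.0°): x'=-0.1808, y'=0.0471
  e−x'=0.2508;  (l²−L²−(e−x')²−y'²−z²)/2L = -0.1409
  √(A²+B²)=0.4674;  θ1 = -1.0044+1.8769 ≈ 0.8725
arm 2 (φ=120.0°): x'=0.1312, y'=0.1330
  A=-0.0612, B=-0.3944, C=(l²−L²−A²−y'²−z²)/(2L)=0.0775
  √(A²+B²)=0.3991;  θ2 = -1.7247+1.3753 ≈ -0.3494
rotate P by −φ3: (0.0496, -0.1801, -0.3944)
  e−x'=0.0204;  (l²−L²−(e−x')²−y'²−z²)/2L = 0.0204
  √(A²+B²)=0.3949;  θ3 = -1.5191+1.5190 ≈ -0.0001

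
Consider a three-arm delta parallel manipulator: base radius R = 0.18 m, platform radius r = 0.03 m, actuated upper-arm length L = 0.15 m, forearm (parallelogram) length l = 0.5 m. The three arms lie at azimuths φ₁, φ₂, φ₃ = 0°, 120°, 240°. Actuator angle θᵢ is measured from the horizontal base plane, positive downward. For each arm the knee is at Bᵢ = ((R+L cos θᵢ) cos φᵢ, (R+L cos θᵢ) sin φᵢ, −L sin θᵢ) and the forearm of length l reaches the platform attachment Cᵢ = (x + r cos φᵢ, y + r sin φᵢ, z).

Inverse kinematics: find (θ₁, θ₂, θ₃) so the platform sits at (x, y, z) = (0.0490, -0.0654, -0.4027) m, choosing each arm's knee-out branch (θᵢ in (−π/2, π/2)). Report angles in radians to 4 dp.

θ₁ = -0.1749, θ₂ = 0.4362, θ₃ = -0.0876

rotate P by −φ1: (0.0490, -0.0654, -0.4027)
  A cos θ + B sin θ = C:  0.1010·cos θ + -0.4027·sin θ = 0.1695
  θ1 = atan2(B,A) + arccos(C/0.4152) = -0.1749
arm 2 (φ=120.0°): x'=-0.0811, y'=-0.0097
  e−x'=0.2311;  (l²−L²−(e−x')²−y'²−z²)/2L = 0.0394
  γ=atan2(-0.4027,0.2311)=-1.0497;  ψ=arccos(0.0848)=1.4859;  θ2=γ+ψ≈0.4362
rotate P by −φ3: (0.0321, 0.0751, -0.4027)
  A=0.1179, B=-0.4027, C=(l²−L²−A²−y'²−z²)/(2L)=0.1527
  γ=atan2(-0.4027,0.1179)=-1.2861;  ψ=arccos(0.3638)=1.1984;  θ3=γ+ψ≈-0.0876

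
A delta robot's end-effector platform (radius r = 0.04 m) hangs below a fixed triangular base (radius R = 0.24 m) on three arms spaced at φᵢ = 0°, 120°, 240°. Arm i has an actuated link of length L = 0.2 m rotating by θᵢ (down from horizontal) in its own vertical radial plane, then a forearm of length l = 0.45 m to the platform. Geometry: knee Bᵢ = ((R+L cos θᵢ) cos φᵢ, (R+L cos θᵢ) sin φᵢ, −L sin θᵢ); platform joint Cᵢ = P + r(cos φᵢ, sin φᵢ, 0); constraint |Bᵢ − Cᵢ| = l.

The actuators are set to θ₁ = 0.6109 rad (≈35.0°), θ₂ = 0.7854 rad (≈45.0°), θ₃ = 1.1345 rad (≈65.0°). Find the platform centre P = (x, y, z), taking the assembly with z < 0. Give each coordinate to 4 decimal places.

arm 1 at φ=0.0°: ρ1 = 0.3638;  centre 1 = (0.3638, 0.0000, -0.1147)
centre 2 = (0.3414·cos120.0°, 0.3414·sin120.0°, -0.1414) = (-0.1707, 0.2957, -0.1414)
φ3=240.0°: virtual centre (-0.1423, -0.2464, -0.1813), radius l
eliminate P² terms by subtracting sphere 1 from 2 and 3
plane₁₂: -1.0691x+0.5914y+-0.0534z = -0.0090
det = 1.1254;  x = 0.0206+-0.0933z,  y = 0.0221+-0.0784z
quadratic in z: (1.0149)z²+(0.2900)z+(-0.0710)=0, √Δ=0.6103 → z ∈ {-0.4436, 0.1578}; z = -0.4436 (taking z<0)
x = 0.0620, y = 0.0569

(0.0620, 0.0569, -0.4436)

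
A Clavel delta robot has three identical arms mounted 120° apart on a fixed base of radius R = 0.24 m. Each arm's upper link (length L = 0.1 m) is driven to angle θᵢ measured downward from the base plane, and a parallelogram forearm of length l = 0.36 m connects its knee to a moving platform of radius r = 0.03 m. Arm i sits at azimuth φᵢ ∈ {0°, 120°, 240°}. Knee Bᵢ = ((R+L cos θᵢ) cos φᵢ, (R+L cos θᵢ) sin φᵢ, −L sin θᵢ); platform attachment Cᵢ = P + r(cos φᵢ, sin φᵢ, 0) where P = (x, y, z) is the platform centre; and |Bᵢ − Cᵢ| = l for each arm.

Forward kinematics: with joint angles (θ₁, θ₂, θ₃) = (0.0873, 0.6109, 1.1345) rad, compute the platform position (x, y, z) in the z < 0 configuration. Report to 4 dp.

(0.0577, 0.0387, -0.2630)

arm 1 at φ=0.0°: e+L cos θ1 = 0.3096;  S1 = (0.3096, 0.0000, -0.0087)
arm 2 at φ=120.0°: e+L cos θ2 = 0.2919;  S2 = (-0.1460, 0.2528, -0.0574)
φ3=240.0°: virtual centre (-0.1261, -0.2185, -0.0906), radius l
eliminate P² terms by subtracting sphere 1 from 2 and 3
linear system: -0.9112x+0.5056y = -0.0074−-0.0973z; -0.8715x+-0.4369y = -0.0241−-0.1638z
Cramer: x(z) = 0.0184-0.1494z;  y(z) = 0.0184-0.0769z
sphere 1 gives Az²+Bz+C=0 with A=1.0282, B=0.1016, C=-0.0444;  B²−4AC=0.1928;  roots -0.2630, 0.1641;  negative root z = -0.2630
x = 0.0577, y = 0.0387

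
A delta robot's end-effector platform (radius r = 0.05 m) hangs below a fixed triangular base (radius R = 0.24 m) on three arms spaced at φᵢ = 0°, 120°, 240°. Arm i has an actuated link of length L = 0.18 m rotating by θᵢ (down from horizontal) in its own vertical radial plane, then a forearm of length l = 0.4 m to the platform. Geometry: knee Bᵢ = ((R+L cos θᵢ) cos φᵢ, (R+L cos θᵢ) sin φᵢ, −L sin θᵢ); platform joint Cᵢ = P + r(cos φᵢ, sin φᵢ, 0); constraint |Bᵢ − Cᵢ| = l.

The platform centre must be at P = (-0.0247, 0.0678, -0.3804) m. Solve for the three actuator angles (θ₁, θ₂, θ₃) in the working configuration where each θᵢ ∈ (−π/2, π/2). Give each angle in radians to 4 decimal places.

φ1=0.0° → target in arm frame (-0.0247, 0.0678)
  e−x'=0.2147;  (l²−L²−(e−x')²−y'²−z²)/2L = -0.1883
  √(A²+B²)=0.4368;  θ1 = -1.0570+2.0166 ≈ 0.9596
rotate P by −φ2: (0.0711, -0.0125, -0.3804)
  e−x'=0.1189;  (l²−L²−(e−x')²−y'²−z²)/2L = -0.0872
  θ2 = atan2(B,A) + arccos(C/0.3986) = 0.5237
rotate P by −φ3: (-0.0464, -0.0553, -0.3804)
  A=0.2364, B=-0.3804, C=(l²−L²−A²−y'²−z²)/(2L)=-0.2112
  γ=atan2(-0.3804,0.2364)=-1.0148;  ψ=arccos(-0.4716)=2.0619;  θ3=γ+ψ≈1.0471

θ₁ = 0.9596, θ₂ = 0.5237, θ₃ = 1.0471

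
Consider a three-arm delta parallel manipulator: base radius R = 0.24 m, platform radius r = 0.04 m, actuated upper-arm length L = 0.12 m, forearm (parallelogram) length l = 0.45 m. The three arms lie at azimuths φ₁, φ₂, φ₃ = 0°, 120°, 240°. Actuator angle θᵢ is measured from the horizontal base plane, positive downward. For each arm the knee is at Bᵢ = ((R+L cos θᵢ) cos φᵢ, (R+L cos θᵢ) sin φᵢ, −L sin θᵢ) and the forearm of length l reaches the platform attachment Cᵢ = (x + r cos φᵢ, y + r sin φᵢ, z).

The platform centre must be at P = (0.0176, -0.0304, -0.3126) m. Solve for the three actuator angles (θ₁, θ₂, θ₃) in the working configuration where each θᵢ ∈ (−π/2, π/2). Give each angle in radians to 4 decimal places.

θ₁ = -0.1753, θ₂ = 0.2617, θ₃ = -0.1746

φ1=0.0° → target in arm frame (0.0176, -0.0304)
  e−x'=0.1824;  (l²−L²−(e−x')²−y'²−z²)/2L = 0.2341
  √(A²+B²)=0.3619;  θ1 = -1.0426+0.8673 ≈ -0.1753
arm 2 (φ=120.0°): x'=-0.0351, y'=0.0000
  e−x'=0.2351;  (l²−L²−(e−x')²−y'²−z²)/2L = 0.1462
  θ2 = atan2(B,A) + arccos(C/0.3912) = 0.2617
arm 3 (φ=240.0°): x'=0.0175, y'=0.0304
  e−x'=0.1825;  (l²−L²−(e−x')²−y'²−z²)/2L = 0.2340
  γ=atan2(-0.3126,0.1825)=-1.0424;  ψ=arccos(0.6465)=0.8679;  θ3=γ+ψ≈-0.1746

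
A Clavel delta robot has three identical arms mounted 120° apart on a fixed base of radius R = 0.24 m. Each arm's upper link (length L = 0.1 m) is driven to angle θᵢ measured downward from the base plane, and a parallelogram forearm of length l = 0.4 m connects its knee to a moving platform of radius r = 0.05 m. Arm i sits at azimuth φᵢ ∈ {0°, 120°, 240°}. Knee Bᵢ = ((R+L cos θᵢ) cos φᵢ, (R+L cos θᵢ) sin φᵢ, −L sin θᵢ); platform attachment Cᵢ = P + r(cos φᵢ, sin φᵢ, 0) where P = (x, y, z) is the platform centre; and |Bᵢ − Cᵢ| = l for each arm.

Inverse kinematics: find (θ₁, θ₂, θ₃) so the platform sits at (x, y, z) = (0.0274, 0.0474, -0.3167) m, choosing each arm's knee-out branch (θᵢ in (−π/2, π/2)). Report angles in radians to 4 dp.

θ₁ = 0.1747, θ₂ = 0.1751, θ₃ = 0.7857

φ1=0.0° → target in arm frame (0.0274, 0.0474)
  A=0.1626, B=-0.3167, C=(l²−L²−A²−y'²−z²)/(2L)=0.1051
  θ1 = atan2(B,A) + arccos(C/0.3560) = 0.1747
φ2=120.0° → target in arm frame (0.0273, -0.0474)
  A=0.1627, B=-0.3167, C=(l²−L²−A²−y'²−z²)/(2L)=0.1050
  θ2 = atan2(B,A) + arccos(C/0.3560) = 0.1751
φ3=240.0° → target in arm frame (-0.0547, 0.0000)
  A=0.2447, B=-0.3167, C=(l²−L²−A²−y'²−z²)/(2L)=-0.0510
  γ=atan2(-0.3167,0.2447)=-0.9129;  ψ=arccos(-0.1274)=1.6986;  θ3=γ+ψ≈0.7857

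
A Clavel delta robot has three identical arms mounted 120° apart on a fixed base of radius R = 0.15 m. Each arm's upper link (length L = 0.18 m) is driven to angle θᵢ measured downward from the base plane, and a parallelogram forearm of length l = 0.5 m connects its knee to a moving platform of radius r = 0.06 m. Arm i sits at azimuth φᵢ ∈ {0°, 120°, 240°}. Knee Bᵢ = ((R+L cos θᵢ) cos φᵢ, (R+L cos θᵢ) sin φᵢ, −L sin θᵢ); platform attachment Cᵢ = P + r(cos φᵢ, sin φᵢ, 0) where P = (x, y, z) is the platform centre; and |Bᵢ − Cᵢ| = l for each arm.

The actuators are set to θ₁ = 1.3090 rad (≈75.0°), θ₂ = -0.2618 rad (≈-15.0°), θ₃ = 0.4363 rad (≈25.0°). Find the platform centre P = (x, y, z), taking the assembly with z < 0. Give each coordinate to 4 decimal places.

(-0.2873, 0.1122, -0.4142)

φ1=0.0°: virtual centre (0.1366, 0.0000, -0.1739), radius l
centre 2 = (0.2639·cos120.0°, 0.2639·sin120.0°, 0.0466) = (-0.1319, 0.2285, 0.0466)
arm 3 at φ=240.0°: e+L cos θ3 = 0.2531;  centre 3 = (-0.1266, -0.2192, -0.0761)
eliminate P² terms by subtracting sphere 1 from 2 and 3
[-0.5370 0.4570 0.4409]·P = 0.0229;  [-0.5263 -0.4384 0.1956]·P = 0.0210
det = 0.4760;  x = -0.0412+0.5939z,  y = 0.0017+-0.2668z
into |P−centre ₁|² = l²: 1.4239z² + 0.1356z + -0.1881 = 0;  Δ = 1.0900;  z = -0.4142 or 0.3190 → z<0 root = -0.4142
x = -0.2873, y = 0.1122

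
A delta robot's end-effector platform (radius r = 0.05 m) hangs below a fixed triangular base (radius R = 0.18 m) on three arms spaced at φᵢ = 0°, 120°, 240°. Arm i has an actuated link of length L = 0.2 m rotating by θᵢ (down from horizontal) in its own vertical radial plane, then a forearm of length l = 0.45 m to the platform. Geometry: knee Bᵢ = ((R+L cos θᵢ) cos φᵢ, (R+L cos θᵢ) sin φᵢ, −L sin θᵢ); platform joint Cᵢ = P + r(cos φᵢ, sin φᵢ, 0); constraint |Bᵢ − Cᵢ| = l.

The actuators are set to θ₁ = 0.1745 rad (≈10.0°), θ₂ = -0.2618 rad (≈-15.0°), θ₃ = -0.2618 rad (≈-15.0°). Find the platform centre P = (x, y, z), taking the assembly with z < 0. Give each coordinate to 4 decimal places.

(-0.0489, 0.0000, -0.2821)

centre 1 = (0.3270·cos0.0°, 0.3270·sin0.0°, -0.0347) = (0.3270, 0.0000, -0.0347)
centre 2 = (0.3232·cos120.0°, 0.3232·sin120.0°, 0.0518) = (-0.1616, 0.2799, 0.0518)
centre 3 = (0.3232·cos240.0°, 0.3232·sin240.0°, 0.0518) = (-0.1616, -0.2799, 0.0518)
eliminate P² terms by subtracting sphere 1 from 2 and 3
linear system: -0.9771x+0.5598y = -0.0010−0.1730z; -0.9771x+-0.5598y = -0.0010−0.1730z
Cramer: x(z) = 0.0010+0.1770z;  y(z) = 0.0000-0.0000z
quadratic in z: (1.0313)z²+(-0.0460)z+(-0.0950)=0, √Δ=0.6279 → z ∈ {-0.2821, 0.3267}; z = -0.2821 (taking z<0)
x = -0.0489, y = 0.0000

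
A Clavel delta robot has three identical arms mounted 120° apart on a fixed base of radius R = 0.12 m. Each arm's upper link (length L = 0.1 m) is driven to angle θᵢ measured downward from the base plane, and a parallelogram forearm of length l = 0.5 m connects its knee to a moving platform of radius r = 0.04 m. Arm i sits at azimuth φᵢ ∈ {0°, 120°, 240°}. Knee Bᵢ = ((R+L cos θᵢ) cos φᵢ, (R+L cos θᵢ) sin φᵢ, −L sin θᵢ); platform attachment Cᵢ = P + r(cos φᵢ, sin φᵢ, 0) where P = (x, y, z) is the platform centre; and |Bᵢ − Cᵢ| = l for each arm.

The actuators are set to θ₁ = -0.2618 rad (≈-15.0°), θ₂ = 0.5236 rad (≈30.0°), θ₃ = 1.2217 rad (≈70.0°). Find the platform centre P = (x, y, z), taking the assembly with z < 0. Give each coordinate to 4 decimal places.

φ1=0.0°: virtual centre (0.1766, 0.0000, 0.0259), radius l
S2 = (0.1666·cos120.0°, 0.1666·sin120.0°, -0.0500) = (-0.0833, 0.1443, -0.0500)
φ3=240.0°: virtual centre (-0.0571, -0.0989, -0.0940), radius l
eliminate P² terms by subtracting sphere 1 from 2 and 3
linear system: -0.5198x+0.2886y = -0.0016−-0.1518z; -0.4674x+-0.1978y = -0.0100−-0.2397z
Cramer: x(z) = 0.0134-0.4173z;  y(z) = 0.0187-0.2258z
sphere 1 gives Az²+Bz+C=0 with A=1.2251, B=0.0760, C=-0.2224;  B²−4AC=1.0955;  roots -0.4582, 0.3962;  negative root z = -0.4582
x = 0.2046, y = 0.1221

(0.2046, 0.1221, -0.4582)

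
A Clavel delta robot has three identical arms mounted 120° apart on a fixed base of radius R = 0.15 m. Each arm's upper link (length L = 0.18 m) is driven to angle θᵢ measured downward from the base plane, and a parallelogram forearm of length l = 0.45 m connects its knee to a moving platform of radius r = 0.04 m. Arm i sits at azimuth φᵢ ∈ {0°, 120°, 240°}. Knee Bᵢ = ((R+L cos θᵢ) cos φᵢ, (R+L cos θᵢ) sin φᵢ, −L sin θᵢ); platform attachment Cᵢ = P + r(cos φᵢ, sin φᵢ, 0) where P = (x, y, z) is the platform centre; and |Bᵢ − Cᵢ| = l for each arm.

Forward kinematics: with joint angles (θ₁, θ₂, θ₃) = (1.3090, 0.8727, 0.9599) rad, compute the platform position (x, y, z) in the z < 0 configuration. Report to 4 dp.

(-0.0901, 0.0159, -0.5499)

arm 1 at φ=0.0°: (R−r)+L cos θ1 = 0.1566;  S1 = (0.1566, 0.0000, -0.1739)
arm 2 at φ=120.0°: (R−r)+L cos θ2 = 0.2257;  S2 = (-0.1128, 0.1955, -0.1379)
φ3=240.0°: virtual centre (-0.1066, -0.1847, -0.1474), radius l
|S₂|²−|S₁|² = 0.0152;  |S₃|²−|S₁|² = 0.0125
plane₁₂: -0.5389x+0.3909y+0.0719z = 0.0152
det = 0.4048;  x = -0.0259+0.1167z,  y = 0.0032+-0.0232z
into |P−S₁|² = l²: 1.0142z² + 0.3050z + -0.1390 = 0;  Δ = 0.6567;  z = -0.5499 or 0.2492 → z<0 root = -0.5499
x = -0.0901, y = 0.0159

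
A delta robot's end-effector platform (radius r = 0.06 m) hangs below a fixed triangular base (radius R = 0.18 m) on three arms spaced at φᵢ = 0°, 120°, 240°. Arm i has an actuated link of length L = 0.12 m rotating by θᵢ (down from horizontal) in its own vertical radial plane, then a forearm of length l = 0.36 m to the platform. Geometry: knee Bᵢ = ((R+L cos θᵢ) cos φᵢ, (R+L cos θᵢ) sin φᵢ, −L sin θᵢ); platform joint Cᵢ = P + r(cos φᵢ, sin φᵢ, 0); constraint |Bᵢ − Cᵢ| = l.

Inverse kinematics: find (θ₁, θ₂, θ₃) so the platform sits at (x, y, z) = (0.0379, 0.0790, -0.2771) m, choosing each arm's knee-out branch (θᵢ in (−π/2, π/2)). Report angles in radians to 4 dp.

rotate P by −φ1: (0.0379, 0.0790, -0.2771)
  e−x'=0.0821;  (l²−L²−(e−x')²−y'²−z²)/2L = 0.1060
  θ1 = atan2(B,A) + arccos(C/0.2890) = -0.0874
φ2=120.0° → target in arm frame (0.0495, -0.0723)
  A cos θ + B sin θ = C:  0.0705·cos θ + -0.2771·sin θ = 0.1175
  γ=atan2(-0.2771,0.0705)=-1.3215;  ψ=arccos(0.4111)=1.1472;  θ2=γ+ψ≈-0.1744
φ3=240.0° → target in arm frame (-0.0874, -0.0067)
  e−x'=0.2074;  (l²−L²−(e−x')²−y'²−z²)/2L = -0.0193
  √(A²+B²)=0.3461;  θ3 = -0.9284+1.6266 ≈ 0.6982

θ₁ = -0.0874, θ₂ = -0.1744, θ₃ = 0.6982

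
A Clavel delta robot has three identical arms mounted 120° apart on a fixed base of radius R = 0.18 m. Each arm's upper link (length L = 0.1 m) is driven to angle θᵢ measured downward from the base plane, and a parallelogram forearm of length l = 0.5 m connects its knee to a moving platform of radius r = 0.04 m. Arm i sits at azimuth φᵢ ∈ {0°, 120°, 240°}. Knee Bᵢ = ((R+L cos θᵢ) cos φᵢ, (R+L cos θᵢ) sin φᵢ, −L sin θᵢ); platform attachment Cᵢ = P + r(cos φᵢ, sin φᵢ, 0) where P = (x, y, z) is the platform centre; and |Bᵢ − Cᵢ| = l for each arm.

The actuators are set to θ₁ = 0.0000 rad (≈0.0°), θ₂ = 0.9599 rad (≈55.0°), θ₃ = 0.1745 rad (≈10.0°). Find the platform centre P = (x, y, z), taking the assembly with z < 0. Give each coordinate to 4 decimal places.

arm 1 at φ=0.0°: ρ1 = 0.2400;  S1 = (0.2400, 0.0000, 0.0000)
arm 2 at φ=120.0°: ρ2 = 0.1974;  S2 = (-0.0987, 0.1709, -0.0819)
φ3=240.0°: virtual centre (-0.1192, -0.2065, -0.0174), radius l
subtract pairs → two planes through P
linear system: -0.6774x+0.3418y = -0.0119−-0.1638z; -0.7185x+-0.4131y = -0.0004−-0.0347z
Cramer: x(z) = 0.0097-0.1514z;  y(z) = -0.0158+0.1793z
sphere 1 gives Az²+Bz+C=0 with A=1.0551, B=0.0641, C=-0.1967;  B²−4AC=0.8342;  roots -0.4632, 0.4025;  negative root z = -0.4632
x = 0.0798, y = -0.0988

(0.0798, -0.0988, -0.4632)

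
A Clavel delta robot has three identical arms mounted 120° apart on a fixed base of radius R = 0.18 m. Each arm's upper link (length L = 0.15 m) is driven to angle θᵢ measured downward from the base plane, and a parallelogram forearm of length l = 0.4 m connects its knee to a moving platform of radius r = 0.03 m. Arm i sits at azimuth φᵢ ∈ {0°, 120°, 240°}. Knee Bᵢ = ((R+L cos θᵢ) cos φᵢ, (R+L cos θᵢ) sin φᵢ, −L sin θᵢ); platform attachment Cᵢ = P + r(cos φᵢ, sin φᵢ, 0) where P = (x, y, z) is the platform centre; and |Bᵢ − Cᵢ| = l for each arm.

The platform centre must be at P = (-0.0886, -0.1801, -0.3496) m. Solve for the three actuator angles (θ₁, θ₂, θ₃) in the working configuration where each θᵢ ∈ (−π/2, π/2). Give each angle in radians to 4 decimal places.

θ₁ = 1.2219, θ₂ = 1.3092, θ₃ = -0.2618

φ1=0.0° → target in arm frame (-0.0886, -0.1801)
  A=0.2386, B=-0.3496, C=(l²−L²−A²−y'²−z²)/(2L)=-0.2470
  θ1 = atan2(B,A) + arccos(C/0.4233) = 1.2219
rotate P by −φ2: (-0.1117, 0.1668, -0.3496)
  A=0.2617, B=-0.3496, C=(l²−L²−A²−y'²−z²)/(2L)=-0.2700
  γ=atan2(-0.3496,0.2617)=-0.9283;  ψ=arccos(-0.6184)=2.2374;  θ2=γ+ψ≈1.3092
rotate P by −φ3: (0.2003, 0.0133, -0.3496)
  A cos θ + B sin θ = C:  -0.0503·cos θ + -0.3496·sin θ = 0.0419
  θ3 = atan2(B,A) + arccos(C/0.3532) = -0.2618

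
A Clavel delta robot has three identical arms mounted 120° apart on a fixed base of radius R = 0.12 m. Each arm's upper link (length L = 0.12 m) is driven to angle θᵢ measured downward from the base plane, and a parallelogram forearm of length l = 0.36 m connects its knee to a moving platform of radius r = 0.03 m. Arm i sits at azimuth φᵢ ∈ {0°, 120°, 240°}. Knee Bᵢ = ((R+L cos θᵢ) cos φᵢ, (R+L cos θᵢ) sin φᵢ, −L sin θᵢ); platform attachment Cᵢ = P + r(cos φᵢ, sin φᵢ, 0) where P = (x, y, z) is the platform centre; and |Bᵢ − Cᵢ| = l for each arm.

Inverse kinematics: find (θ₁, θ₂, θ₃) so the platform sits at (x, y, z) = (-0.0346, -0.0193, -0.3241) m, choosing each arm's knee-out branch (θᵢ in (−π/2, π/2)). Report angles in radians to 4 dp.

θ₁ = 0.4359, θ₂ = 0.2618, θ₃ = 0.0872

arm 1 (φ=0.0°): x'=-0.0346, y'=-0.0193
  e−x'=0.1246;  (l²−L²−(e−x')²−y'²−z²)/2L = -0.0239
  √(A²+B²)=0.3472;  θ1 = -1.2038+1.6397 ≈ 0.4359
arm 2 (φ=120.0°): x'=0.0006, y'=0.0396
  A=0.0894, B=-0.3241, C=(l²−L²−A²−y'²−z²)/(2L)=0.0025
  √(A²+B²)=0.3362;  θ2 = -1.3016+1.5634 ≈ 0.2618
rotate P by −φ3: (0.0340, -0.0203, -0.3241)
  A=0.0560, B=-0.3241, C=(l²−L²−A²−y'²−z²)/(2L)=0.0276
  √(A²+B²)=0.3289;  θ3 = -1.3997+1.4869 ≈ 0.0872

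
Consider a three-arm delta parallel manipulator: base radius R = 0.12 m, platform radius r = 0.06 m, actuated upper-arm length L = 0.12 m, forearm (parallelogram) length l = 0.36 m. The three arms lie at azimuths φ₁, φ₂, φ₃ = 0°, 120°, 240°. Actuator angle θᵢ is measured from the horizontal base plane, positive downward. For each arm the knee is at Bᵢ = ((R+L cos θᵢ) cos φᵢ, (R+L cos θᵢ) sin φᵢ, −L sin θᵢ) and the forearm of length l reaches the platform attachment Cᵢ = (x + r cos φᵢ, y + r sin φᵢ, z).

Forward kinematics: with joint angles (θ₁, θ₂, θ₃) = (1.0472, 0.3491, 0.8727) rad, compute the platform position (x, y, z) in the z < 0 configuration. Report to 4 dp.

centre 1 = (0.1200·cos0.0°, 0.1200·sin0.0°, -0.1039) = (0.1200, 0.0000, -0.1039)
φ2=120.0°: virtual centre (-0.0864, 0.1496, -0.0410), radius l
arm 3 at φ=240.0°: e+L cos θ3 = 0.1371;  centre 3 = (-0.0686, -0.1188, -0.0919)
eliminate P² terms by subtracting sphere 1 from 2 and 3
plane₁₂: -0.4128x+0.2992y+0.1258z = 0.0063
Cramer: x(z) = -0.0100+0.1757z;  y(z) = 0.0073-0.1779z
quadratic in z: (1.0625)z²+(0.1596)z+(-0.1018)=0, √Δ=0.6770 → z ∈ {-0.3936, 0.2435}; z = -0.3936 (taking z<0)
x = -0.0792, y = 0.0773

(-0.0792, 0.0773, -0.3936)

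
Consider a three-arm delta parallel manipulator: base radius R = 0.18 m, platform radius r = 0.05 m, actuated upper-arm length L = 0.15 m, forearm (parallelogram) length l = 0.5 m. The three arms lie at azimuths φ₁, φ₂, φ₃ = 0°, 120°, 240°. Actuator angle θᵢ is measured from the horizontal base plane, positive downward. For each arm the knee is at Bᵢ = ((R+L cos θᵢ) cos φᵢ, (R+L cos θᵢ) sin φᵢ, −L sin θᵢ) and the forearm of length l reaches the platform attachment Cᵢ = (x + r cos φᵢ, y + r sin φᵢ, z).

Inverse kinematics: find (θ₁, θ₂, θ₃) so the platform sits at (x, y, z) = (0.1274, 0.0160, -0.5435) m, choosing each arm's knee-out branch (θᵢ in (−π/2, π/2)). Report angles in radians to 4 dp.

θ₁ = 0.4360, θ₂ = 1.0473, θ₃ = 1.1343

rotate P by −φ1: (0.1274, 0.0160, -0.5435)
  A=0.0026, B=-0.5435, C=(l²−L²−A²−y'²−z²)/(2L)=-0.2272
  √(A²+B²)=0.5435;  θ1 = -1.5660+2.0020 ≈ 0.4360
arm 2 (φ=120.0°): x'=-0.0498, y'=-0.1183
  A=0.1798, B=-0.5435, C=(l²−L²−A²−y'²−z²)/(2L)=-0.3808
  γ=atan2(-0.5435,0.1798)=-1.2512;  ψ=arccos(-0.6652)=2.2985;  θ2=γ+ψ≈1.0473
φ3=240.0° → target in arm frame (-0.0776, 0.1023)
  A cos θ + B sin θ = C:  0.2076·cos θ + -0.5435·sin θ = -0.4048
  γ=atan2(-0.5435,0.2076)=-1.2060;  ψ=arccos(-0.6958)=2.3403;  θ3=γ+ψ≈1.1343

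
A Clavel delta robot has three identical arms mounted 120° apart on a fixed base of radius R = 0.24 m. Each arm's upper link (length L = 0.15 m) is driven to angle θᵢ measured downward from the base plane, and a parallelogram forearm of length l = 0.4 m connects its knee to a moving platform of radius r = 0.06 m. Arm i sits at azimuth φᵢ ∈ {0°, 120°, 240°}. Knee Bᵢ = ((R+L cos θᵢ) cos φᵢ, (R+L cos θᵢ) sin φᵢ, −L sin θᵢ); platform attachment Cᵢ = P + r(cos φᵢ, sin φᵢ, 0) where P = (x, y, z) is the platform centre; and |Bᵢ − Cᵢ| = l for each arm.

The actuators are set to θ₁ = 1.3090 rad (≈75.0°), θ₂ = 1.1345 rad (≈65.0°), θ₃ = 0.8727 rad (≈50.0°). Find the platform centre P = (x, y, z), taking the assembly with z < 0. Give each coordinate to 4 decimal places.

O1 = (0.2188·cos0.0°, 0.2188·sin0.0°, -0.1449) = (0.2188, 0.0000, -0.1449)
O2 = (0.2434·cos120.0°, 0.2434·sin120.0°, -0.1359) = (-0.1217, 0.2108, -0.1359)
arm 3 at φ=240.0°: (R−r)+L cos θ3 = 0.2764;  O3 = (-0.1382, -0.2394, -0.1149)
|O₂|²−|O₁|² = 0.0088;  |O₃|²−|O₁|² = 0.0207
linear system: -0.6810x+0.4216y = 0.0088−0.0179z; -0.7141x+-0.4788y = 0.0207−0.0600z
det = 0.6271;  x = -0.0207+0.0540z,  y = -0.0124+0.0448z
sphere 1 gives Az²+Bz+C=0 with A=1.0049, B=0.2628, C=-0.0815;  B²−4AC=0.3966;  roots -0.4441, 0.1826;  negative root z = -0.4441
x = -0.0447, y = -0.0323

(-0.0447, -0.0323, -0.4441)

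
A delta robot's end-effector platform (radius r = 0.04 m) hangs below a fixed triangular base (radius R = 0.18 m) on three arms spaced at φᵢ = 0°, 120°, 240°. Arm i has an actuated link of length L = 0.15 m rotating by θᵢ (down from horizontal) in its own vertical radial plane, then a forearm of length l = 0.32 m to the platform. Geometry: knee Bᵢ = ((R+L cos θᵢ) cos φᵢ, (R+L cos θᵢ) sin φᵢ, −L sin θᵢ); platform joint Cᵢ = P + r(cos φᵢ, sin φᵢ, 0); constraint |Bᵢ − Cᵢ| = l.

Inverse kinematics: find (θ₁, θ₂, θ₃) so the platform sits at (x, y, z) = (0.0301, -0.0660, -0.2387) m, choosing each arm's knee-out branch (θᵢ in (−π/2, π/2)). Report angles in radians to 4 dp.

arm 1 (φ=0.0°): x'=0.0301, y'=-0.0660
  e−x'=0.1099;  (l²−L²−(e−x')²−y'²−z²)/2L = 0.0216
  γ=atan2(-0.2387,0.1099)=-1.1393;  ψ=arccos(0.0823)=1.4884;  θ1=γ+ψ≈0.3491
arm 2 (φ=120.0°): x'=-0.0722, y'=0.0069
  A=0.2122, B=-0.2387, C=(l²−L²−A²−y'²−z²)/(2L)=-0.0739
  θ2 = atan2(B,A) + arccos(C/0.3194) = 0.9601
φ3=240.0° → target in arm frame (0.0421, 0.0591)
  A=0.0979, B=-0.2387, C=(l²−L²−A²−y'²−z²)/(2L)=0.0328
  γ=atan2(-0.2387,0.0979)=-1.1816;  ψ=arccos(0.1273)=1.4432;  θ3=γ+ψ≈0.2616

θ₁ = 0.3491, θ₂ = 0.9601, θ₃ = 0.2616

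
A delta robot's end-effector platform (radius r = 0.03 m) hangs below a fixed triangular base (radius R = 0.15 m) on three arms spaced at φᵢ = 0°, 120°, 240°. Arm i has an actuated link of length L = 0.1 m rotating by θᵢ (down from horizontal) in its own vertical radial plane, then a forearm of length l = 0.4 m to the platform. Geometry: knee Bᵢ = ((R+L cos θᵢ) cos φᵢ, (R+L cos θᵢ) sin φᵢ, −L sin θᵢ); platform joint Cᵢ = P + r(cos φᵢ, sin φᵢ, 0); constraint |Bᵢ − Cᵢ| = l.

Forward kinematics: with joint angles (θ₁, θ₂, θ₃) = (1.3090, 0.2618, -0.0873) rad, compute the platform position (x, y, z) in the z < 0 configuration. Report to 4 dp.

(-0.1568, -0.0329, -0.3561)

arm 1 at φ=0.0°: (R−r)+L cos θ1 = 0.1459;  S1 = (0.1459, 0.0000, -0.0966)
φ2=120.0°: virtual centre (-0.1083, 0.1876, -0.0259), radius l
S3 = (0.2196·cos240.0°, 0.2196·sin240.0°, 0.0087) = (-0.1098, -0.1902, 0.0087)
eliminate P² terms by subtracting sphere 1 from 2 and 3
[-0.5084 0.3751 0.1414]·P = 0.0170;  [-0.5114 -0.3804 0.2106]·P = 0.0177
Cramer: x(z) = -0.0340+0.3448z;  y(z) = -0.0008+0.0902z
into |P−S₁|² = l²: 1.1270z² + 0.0690z + -0.1183 = 0;  Δ = 0.5381;  z = -0.3561 or 0.2948 → z<0 root = -0.3561
x = -0.1568, y = -0.0329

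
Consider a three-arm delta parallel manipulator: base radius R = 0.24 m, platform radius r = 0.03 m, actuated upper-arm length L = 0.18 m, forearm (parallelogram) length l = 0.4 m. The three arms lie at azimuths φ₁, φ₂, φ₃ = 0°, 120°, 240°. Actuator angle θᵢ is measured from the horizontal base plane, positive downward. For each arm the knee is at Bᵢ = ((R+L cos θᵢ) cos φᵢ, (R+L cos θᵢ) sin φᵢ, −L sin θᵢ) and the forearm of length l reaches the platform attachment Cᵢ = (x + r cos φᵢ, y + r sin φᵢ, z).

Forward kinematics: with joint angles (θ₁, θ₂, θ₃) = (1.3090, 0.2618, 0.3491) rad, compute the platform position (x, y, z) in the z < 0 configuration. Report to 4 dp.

(-0.1313, 0.0072, -0.2714)

φ1=0.0°: virtual centre (0.2566, 0.0000, -0.1739), radius l
arm 2 at φ=120.0°: e+L cos θ2 = 0.3839;  S2 = (-0.1919, 0.3324, -0.0466)
S3 = (0.3791·cos240.0°, 0.3791·sin240.0°, -0.0616) = (-0.1896, -0.3283, -0.0616)
eliminate P² terms by subtracting sphere 1 from 2 and 3
linear system: -0.8970x+0.6649y = 0.0535−0.2546z; -0.8923x+-0.6567y = 0.0515−0.2246z
det = 1.1824;  x = -0.0586+0.2677z,  y = 0.0013+-0.0217z
quadratic in z: (1.0721)z²+(0.1789)z+(-0.0304)=0, √Δ=0.4030 → z ∈ {-0.2714, 0.1045}; z = -0.2714 (taking z<0)
x = -0.1313, y = 0.0072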